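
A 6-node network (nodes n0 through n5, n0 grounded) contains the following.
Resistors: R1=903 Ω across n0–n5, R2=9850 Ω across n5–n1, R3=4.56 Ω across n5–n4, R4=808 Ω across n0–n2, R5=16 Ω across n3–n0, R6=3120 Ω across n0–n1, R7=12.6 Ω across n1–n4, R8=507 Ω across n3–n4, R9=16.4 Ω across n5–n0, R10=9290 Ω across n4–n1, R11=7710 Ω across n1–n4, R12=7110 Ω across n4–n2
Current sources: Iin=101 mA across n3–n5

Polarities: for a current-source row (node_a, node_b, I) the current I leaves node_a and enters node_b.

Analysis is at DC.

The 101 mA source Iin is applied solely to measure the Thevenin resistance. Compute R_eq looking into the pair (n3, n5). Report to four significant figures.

MNA unknowns: 5 node voltages V₁..V_5
R1: Y=0.001107 on G[0,5]
R2: Y=0.0001015 on G[5,1]
R3: Y=0.2193 on G[5,4]
R4: Y=0.001238 on G[0,2]
R5: Y=0.06250 on G[3,0]
R6: Y=0.0003205 on G[0,1]
R7: Y=0.07937 on G[1,4]
R8: Y=0.001972 on G[3,4]
R9: Y=0.06098 on G[5,0]
R10: Y=0.0001076 on G[4,1]
R11: Y=0.0001297 on G[1,4]
R12: Y=0.0001406 on G[4,2]
Iin: z[3]−=0.101, z[5]+=0.101
solve → V1=1.484, V2=0.1521, V3=-1.521, V4=1.490, V5=1.520

R_eq = 30.11 Ω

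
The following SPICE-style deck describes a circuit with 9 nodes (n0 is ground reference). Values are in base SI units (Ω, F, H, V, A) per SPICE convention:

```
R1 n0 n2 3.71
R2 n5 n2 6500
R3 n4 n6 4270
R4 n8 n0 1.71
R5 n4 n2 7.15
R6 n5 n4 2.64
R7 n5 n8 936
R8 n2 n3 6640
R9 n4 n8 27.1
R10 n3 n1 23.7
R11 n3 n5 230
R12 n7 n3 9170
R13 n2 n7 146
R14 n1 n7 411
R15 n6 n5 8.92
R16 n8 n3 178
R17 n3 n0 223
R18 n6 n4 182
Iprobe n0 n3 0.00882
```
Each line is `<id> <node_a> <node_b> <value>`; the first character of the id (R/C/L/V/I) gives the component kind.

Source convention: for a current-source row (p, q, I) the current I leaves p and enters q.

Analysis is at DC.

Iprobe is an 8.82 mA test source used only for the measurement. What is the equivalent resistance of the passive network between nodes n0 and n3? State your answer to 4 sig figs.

R_eq = 62.25 Ω

Apply KCL at each of the 8 non-ground nodes and solve the resulting linear system.
Node n1: branches {R10, R14} → V_1 = 0.5273
Node n2: branches {R1, R2, R5, R8, R13} → V_2 = 0.01004
Node n3: branches {R8, R10, R11, R12, R16, R17, Iprobe} → V_3 = 0.5490
Node n4: branches {R3, R5, R6, R9, R18} → V_4 = 0.02193
Node n5: branches {R2, R6, R7, R11, R15} → V_5 = 0.02776
Node n6: branches {R3, R15, R18} → V_6 = 0.02747
Node n7: branches {R12, R13, R14} → V_7 = 0.1503
Node n8: branches {R4, R7, R9, R16} → V_8 = 0.006243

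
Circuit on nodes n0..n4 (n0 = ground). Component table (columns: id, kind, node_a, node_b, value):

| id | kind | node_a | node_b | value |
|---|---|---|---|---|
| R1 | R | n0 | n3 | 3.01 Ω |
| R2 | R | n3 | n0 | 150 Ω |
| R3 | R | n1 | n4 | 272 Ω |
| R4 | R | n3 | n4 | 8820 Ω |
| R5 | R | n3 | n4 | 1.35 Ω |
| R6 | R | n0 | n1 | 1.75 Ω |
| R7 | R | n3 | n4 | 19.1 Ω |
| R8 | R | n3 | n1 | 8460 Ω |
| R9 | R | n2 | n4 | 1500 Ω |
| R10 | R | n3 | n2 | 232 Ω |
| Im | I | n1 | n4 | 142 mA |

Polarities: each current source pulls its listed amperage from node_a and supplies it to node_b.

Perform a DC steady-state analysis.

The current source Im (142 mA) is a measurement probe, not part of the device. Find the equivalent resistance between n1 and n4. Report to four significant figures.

R_eq = 5.830 Ω

Element admittances at DC:
  Y(R1) = 0.3322 S between n0,n3
  Y(R2) = 0.006667 S between n3,n0
  Y(R3) = 0.003676 S between n1,n4
  Y(R4) = 0.0001134 S between n3,n4
  Y(R5) = 0.7407 S between n3,n4
  Y(R6) = 0.5714 S between n0,n1
  Y(R7) = 0.05236 S between n3,n4
  Y(R8) = 0.0001182 S between n3,n1
  Y(R9) = 0.0006667 S between n2,n4
  Y(R10) = 0.004310 S between n3,n2
  Im: injects 0.142 A into n4 (from n1)
Assemble and solve the 4×4 MNA system:
  V(n1)=-0.2430  V(n2)=0.4333  V(n3)=0.4098  V(n4)=0.5849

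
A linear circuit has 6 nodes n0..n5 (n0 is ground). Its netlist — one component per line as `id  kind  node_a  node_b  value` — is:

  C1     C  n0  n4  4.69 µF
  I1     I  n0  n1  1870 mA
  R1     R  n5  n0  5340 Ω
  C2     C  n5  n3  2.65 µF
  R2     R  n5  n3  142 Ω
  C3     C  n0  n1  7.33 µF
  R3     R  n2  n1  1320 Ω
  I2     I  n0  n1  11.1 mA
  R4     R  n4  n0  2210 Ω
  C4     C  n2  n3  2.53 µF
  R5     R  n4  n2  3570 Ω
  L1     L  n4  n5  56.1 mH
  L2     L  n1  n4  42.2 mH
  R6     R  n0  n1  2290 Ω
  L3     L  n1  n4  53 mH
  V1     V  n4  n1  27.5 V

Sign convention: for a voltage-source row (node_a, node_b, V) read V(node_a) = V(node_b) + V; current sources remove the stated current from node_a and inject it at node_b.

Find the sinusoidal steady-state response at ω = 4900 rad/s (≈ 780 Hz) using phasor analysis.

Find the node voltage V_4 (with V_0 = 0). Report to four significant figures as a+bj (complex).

MNA unknowns: 5 node voltages V₁..V_5 plus 1 source current (V1)
C1: Y=0.000+0.02298j on G[0,4]
I1: z[0]−=1.87, z[1]+=1.87
R1: Y=0.0001873+0.000j on G[5,0]
C2: Y=0.000+0.01299j on G[5,3]
R2: Y=0.007042+0.000j on G[5,3]
C3: Y=0.000+0.03592j on G[0,1]
R3: Y=0.0007576+0.000j on G[2,1]
I2: z[0]−=0.0111, z[1]+=0.0111
R4: Y=0.0004525+0.000j on G[4,0]
C4: Y=0.000+0.01240j on G[2,3]
R5: Y=0.0002801+0.000j on G[4,2]
L1: Y=0.000-0.003638j on G[4,5]
L2: Y=0.000-0.004836j on G[1,4]
R6: Y=0.0004367+0.000j on G[0,1]
L3: Y=0.000-0.003851j on G[1,4]
V1: row V4−V1=27.5, i_V1 at 4,1
solve → V1=-10.13-31.83j, V2=14.44-34.88j, V3=14.19-36.31j, V4=17.37-31.83j, V5=14.57-37.48j
aux → i_V1=-0.7608-0.1366j

17.37-31.83j V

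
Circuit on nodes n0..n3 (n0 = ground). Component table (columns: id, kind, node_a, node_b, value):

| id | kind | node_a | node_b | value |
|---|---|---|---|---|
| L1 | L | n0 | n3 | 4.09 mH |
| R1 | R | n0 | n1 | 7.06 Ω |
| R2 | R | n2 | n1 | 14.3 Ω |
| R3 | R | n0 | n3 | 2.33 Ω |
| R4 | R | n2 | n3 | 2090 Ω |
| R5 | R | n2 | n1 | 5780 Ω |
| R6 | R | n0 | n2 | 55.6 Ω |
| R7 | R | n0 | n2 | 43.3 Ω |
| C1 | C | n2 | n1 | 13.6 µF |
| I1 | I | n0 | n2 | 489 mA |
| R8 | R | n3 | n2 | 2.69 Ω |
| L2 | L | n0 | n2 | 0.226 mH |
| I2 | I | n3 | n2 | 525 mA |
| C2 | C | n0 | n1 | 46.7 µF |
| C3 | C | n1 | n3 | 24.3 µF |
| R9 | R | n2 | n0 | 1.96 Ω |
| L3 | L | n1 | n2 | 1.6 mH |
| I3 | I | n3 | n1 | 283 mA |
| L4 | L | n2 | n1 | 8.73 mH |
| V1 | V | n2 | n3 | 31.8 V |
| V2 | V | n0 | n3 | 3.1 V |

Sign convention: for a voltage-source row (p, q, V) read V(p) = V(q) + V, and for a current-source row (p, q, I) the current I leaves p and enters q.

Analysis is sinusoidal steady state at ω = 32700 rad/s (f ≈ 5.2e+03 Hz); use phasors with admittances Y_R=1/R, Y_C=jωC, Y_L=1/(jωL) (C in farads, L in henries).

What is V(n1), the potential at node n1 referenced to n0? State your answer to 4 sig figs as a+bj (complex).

Apply KCL at each of the 3 non-ground nodes and solve the resulting linear system.
Node n1: branches {R1, R2, R5, C1, C2, C3, L3, I3, L4} → V_1 = 3.561-0.5616j
Node n2: branches {R2, R4, R5, R6, R7, C1, I1, R8, L2, I2, R9, L3, L4, V1} → V_2 = 28.70+0.000j
Node n3: branches {L1, R3, R4, R8, I2, C3, I3, V1, V2} → V_3 = -3.100+0.000j
Source currents: i(V1)=-28.17-6.767j, i(V2)=15.36+1.498j

3.561-0.5616j V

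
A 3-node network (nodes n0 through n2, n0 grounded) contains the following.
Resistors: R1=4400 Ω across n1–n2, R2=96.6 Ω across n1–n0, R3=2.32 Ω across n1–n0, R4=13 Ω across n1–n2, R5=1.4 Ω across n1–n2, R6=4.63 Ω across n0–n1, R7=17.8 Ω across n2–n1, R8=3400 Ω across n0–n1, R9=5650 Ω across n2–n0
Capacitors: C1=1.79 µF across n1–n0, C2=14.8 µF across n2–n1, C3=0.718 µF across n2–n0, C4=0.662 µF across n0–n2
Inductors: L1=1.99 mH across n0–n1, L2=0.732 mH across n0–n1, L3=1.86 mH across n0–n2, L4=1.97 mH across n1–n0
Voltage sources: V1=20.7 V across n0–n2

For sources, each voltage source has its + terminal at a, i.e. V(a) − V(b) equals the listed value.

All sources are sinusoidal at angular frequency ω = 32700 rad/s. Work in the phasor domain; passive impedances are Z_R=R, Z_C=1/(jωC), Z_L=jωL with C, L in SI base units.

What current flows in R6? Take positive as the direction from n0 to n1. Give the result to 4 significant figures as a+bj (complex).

MNA unknowns: 2 node voltages V₁..V_2 plus 1 source current (V1)
R1: Y=0.0002273+0.000j on G[1,2]
R2: Y=0.01035+0.000j on G[1,0]
C1: Y=0.000+0.05853j on G[1,0]
C2: Y=0.000+0.4840j on G[2,1]
L1: Y=0.000-0.01537j on G[0,1]
R3: Y=0.4310+0.000j on G[1,0]
R4: Y=0.07692+0.000j on G[1,2]
L2: Y=0.000-0.04178j on G[0,1]
R5: Y=0.7143+0.000j on G[1,2]
C3: Y=0.000+0.02348j on G[2,0]
L3: Y=0.000-0.01644j on G[0,2]
R6: Y=0.2160+0.000j on G[0,1]
L4: Y=0.000-0.01552j on G[1,0]
R7: Y=0.05618+0.000j on G[2,1]
R8: Y=0.0002941+0.000j on G[0,1]
R9: Y=0.0001770+0.000j on G[2,0]
C4: Y=0.000+0.02165j on G[0,2]
V1: row V0−V2=20.7, i_V1 at 0,2
solve → V1=-12.51-2.749j, V2=-20.70+0.000j
aux → i_V1=-8.273-2.225j

2.703+0.5938j A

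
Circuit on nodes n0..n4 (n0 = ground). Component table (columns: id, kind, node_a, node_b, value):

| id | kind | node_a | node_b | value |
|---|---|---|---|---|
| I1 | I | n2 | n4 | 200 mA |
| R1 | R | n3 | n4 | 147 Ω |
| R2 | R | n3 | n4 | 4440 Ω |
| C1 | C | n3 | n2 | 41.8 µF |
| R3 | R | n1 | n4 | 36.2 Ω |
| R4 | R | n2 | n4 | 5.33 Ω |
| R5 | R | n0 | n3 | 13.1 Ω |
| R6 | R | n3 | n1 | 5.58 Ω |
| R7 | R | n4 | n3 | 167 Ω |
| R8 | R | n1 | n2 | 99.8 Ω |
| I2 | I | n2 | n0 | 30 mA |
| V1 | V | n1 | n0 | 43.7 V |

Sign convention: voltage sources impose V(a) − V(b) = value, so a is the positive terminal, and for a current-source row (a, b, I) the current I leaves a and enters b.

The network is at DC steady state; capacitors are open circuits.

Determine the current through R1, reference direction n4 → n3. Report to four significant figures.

0.06097 A

Apply KCL at each of the 4 non-ground nodes and solve the resulting linear system.
Node n1: branches {R3, R6, R8, V1} → V_1 = 43.70
Node n2: branches {I1, C1, R4, R8, I2} → V_2 = 39.09
Node n3: branches {R1, R2, C1, R5, R6, R7} → V_3 = 31.10
Node n4: branches {I1, R1, R2, R3, R4, R7} → V_4 = 40.06
Source currents: i(V1)=-2.404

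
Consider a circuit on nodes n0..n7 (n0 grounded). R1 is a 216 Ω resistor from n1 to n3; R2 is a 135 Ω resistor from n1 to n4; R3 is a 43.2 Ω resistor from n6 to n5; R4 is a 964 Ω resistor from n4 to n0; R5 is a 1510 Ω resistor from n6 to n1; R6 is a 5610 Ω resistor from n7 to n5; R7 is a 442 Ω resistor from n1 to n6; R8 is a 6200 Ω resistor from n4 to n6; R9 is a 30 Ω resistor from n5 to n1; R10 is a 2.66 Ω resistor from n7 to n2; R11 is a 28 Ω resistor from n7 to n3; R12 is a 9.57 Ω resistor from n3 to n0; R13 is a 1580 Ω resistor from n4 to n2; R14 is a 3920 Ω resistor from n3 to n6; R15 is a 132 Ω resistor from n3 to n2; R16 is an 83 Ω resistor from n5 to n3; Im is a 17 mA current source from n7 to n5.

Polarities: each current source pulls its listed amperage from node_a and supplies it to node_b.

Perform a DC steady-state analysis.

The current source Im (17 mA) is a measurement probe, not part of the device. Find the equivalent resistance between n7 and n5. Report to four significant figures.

R_eq = 78.01 Ω

Apply KCL at each of the 7 non-ground nodes and solve the resulting linear system.
Node n1: branches {R1, R2, R5, R7, R9} → V_1 = 0.8055
Node n2: branches {R10, R13, R15} → V_2 = -0.3714
Node n3: branches {R1, R11, R12, R14, R15, R16} → V_3 = -0.006318
Node n4: branches {R2, R4, R8, R13} → V_4 = 0.6364
Node n5: branches {R3, R6, R9, R16, Im} → V_5 = 0.9458
Node n6: branches {R3, R5, R7, R8, R14} → V_6 = 0.9192
Node n7: branches {R6, R10, R11, Im} → V_7 = -0.3804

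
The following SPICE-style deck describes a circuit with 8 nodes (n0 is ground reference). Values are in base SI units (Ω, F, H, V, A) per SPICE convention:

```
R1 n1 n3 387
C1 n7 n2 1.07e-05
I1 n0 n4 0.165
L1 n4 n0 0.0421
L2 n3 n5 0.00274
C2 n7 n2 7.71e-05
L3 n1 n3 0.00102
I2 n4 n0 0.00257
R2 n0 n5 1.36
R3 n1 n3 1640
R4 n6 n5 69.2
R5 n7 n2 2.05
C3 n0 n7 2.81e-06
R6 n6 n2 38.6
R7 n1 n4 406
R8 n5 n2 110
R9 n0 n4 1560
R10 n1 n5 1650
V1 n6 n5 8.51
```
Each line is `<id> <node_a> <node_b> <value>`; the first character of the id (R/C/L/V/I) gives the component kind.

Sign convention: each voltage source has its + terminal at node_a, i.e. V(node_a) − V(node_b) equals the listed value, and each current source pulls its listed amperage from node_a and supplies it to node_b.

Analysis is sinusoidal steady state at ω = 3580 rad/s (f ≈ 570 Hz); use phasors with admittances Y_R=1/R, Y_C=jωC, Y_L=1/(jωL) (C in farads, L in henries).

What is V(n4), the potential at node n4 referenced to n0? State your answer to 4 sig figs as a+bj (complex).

9.208+19.94j V

Element admittances at ω=3580 rad/s:
  Y(R1) = 0.002584+0.000j S between n1,n3
  Y(C1) = 0.000+0.03831j S between n7,n2
  I1: injects 0.165 A into n4 (from n0)
  Y(L1) = 0.000-0.006635j S between n4,n0
  Y(L2) = 0.000-0.1019j S between n3,n5
  Y(C2) = 0.000+0.2760j S between n7,n2
  Y(L3) = 0.000-0.2739j S between n1,n3
  I2: injects 0.00257 A into n0 (from n4)
  Y(R2) = 0.7353+0.000j S between n0,n5
  Y(R3) = 0.0006098+0.000j S between n1,n3
  Y(R4) = 0.01445+0.000j S between n6,n5
  Y(R5) = 0.4878+0.000j S between n7,n2
  Y(C3) = 0.000+0.01006j S between n0,n7
  Y(R6) = 0.02591+0.000j S between n6,n2
  Y(R7) = 0.002463+0.000j S between n1,n4
  Y(R8) = 0.009091+0.000j S between n5,n2
  Y(R9) = 0.0006410+0.000j S between n0,n4
  Y(R10) = 0.0006061+0.000j S between n1,n5
  V1: constraint V(n6)−V(n5) = 8.51
Assemble and solve the 8×8 MNA system:
  V(n1)=-0.6372+0.3210j  V(n2)=5.812-1.661j  V(n3)=-0.4626+0.2290j  V(n4)=9.208+19.94j  V(n5)=0.009338-0.01273j  V(n6)=8.519-0.01273j  V(n7)=5.733-1.728j
  i(V1)=-0.1931-0.04269j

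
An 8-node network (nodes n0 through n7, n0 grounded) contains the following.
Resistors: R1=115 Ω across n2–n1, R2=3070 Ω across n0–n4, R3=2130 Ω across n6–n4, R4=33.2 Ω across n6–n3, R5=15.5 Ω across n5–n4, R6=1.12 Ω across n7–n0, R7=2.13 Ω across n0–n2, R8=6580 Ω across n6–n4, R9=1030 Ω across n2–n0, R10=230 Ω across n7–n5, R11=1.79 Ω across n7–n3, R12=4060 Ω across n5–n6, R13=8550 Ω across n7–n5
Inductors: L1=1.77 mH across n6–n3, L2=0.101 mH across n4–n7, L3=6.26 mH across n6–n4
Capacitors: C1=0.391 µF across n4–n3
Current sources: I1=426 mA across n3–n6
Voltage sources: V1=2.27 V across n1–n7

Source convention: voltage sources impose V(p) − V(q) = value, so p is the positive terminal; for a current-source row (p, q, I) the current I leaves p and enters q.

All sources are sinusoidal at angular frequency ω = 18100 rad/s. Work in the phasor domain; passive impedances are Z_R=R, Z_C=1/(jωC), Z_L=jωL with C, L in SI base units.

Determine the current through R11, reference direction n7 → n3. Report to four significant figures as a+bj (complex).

MNA unknowns: 7 node voltages V₁..V_7 plus 1 source current (V1)
R1: Y=0.008696+0.000j on G[2,1]
L1: Y=0.000-0.03121j on G[6,3]
L2: Y=0.000-0.5470j on G[4,7]
R2: Y=0.0003257+0.000j on G[0,4]
R3: Y=0.0004695+0.000j on G[6,4]
R4: Y=0.03012+0.000j on G[6,3]
R5: Y=0.06452+0.000j on G[5,4]
C1: Y=0.000+0.007077j on G[4,3]
L3: Y=0.000-0.008826j on G[6,4]
R6: Y=0.8929+0.000j on G[7,0]
R7: Y=0.4695+0.000j on G[0,2]
I1: z[3]−=0.426, z[6]+=0.426
R8: Y=0.0001520+0.000j on G[6,4]
R9: Y=0.0009709+0.000j on G[2,0]
R10: Y=0.004348+0.000j on G[7,5]
R11: Y=0.5587+0.000j on G[7,3]
R12: Y=0.0002463+0.000j on G[5,6]
R13: Y=0.0001170+0.000j on G[7,5]
V1: row V1−V7=2.27, i_V1 at 1,7
solve → V1=2.248-4.126e-05j, V2=0.04081-7.488e-07j, V3=-0.1341+0.07099j, V4=0.05215+0.1142j, V5=0.06517+0.1303j, V6=5.047+6.714j, V7=-0.02152-4.126e-05j
aux → i_V1=-0.01920+3.523e-07j

0.06289-0.03968j A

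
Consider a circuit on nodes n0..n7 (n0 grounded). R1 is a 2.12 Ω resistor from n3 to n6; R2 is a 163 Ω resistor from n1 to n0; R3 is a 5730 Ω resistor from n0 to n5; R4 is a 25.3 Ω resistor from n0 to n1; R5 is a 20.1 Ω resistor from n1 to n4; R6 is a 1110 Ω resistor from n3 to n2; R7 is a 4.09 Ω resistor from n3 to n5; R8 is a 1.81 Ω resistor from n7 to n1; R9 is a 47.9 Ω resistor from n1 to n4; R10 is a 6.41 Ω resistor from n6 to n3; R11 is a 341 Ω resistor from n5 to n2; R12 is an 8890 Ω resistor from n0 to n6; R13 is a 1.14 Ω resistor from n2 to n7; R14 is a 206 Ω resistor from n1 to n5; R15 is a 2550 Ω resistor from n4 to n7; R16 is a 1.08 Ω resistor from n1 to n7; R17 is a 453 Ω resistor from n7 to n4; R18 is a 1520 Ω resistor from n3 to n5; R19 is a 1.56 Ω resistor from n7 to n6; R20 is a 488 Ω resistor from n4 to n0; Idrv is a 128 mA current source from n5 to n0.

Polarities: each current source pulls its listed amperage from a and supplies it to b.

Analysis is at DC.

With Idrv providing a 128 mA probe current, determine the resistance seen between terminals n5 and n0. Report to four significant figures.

MNA unknowns: 7 node voltages V₁..V_7
R1: Y=0.4717 on G[3,6]
R2: Y=0.006135 on G[1,0]
R3: Y=0.0001745 on G[0,5]
R4: Y=0.03953 on G[0,1]
R5: Y=0.04975 on G[1,4]
R6: Y=0.0009009 on G[3,2]
R7: Y=0.2445 on G[3,5]
R8: Y=0.5525 on G[7,1]
R9: Y=0.02088 on G[1,4]
R10: Y=0.1560 on G[6,3]
R11: Y=0.002933 on G[5,2]
R12: Y=0.0001125 on G[0,6]
R13: Y=0.8772 on G[2,7]
R14: Y=0.004854 on G[1,5]
R15: Y=0.0003922 on G[4,7]
R16: Y=0.9259 on G[1,7]
R17: Y=0.002208 on G[7,4]
R18: Y=0.0006579 on G[3,5]
R19: Y=0.6410 on G[7,6]
R20: Y=0.002049 on G[4,0]
Idrv: z[5]−=0.128, z[0]+=0.128
solve → V1=-2.666, V2=-2.752, V3=-3.126, V4=-2.596, V5=-3.616, V6=-2.935, V7=-2.748

R_eq = 28.25 Ω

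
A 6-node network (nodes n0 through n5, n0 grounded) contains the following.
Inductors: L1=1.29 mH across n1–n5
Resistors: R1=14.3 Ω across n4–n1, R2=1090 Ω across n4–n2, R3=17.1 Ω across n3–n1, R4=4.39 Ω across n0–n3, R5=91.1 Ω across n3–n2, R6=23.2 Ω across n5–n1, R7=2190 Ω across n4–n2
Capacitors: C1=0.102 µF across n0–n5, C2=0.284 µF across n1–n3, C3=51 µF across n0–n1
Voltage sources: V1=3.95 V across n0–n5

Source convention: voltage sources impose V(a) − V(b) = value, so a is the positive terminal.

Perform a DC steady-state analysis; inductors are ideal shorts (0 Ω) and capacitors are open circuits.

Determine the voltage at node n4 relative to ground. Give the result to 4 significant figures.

Element admittances at DC:
  L1: short n1↔n5 (DC inductor)
  Y(R1) = 0.06993 S between n4,n1
  Y(R2) = 0.0009174 S between n4,n2
  Y(C1) = 0.000 S between n0,n5
  Y(R3) = 0.05848 S between n3,n1
  Y(R4) = 0.2278 S between n0,n3
  Y(R5) = 0.01098 S between n3,n2
  Y(R6) = 0.04310 S between n5,n1
  Y(C2) = 0.000 S between n1,n3
  Y(C3) = 0.000 S between n0,n1
  Y(R7) = 0.0004566 S between n4,n2
  V1: constraint V(n0)−V(n5) = 3.95
Assemble and solve the 7×7 MNA system:
  V(n1)=-3.950  V(n2)=-1.162  V(n3)=-0.8200  V(n4)=-3.896  V(n5)=-3.950
  i(L1)=0.1868  i(V1)=-0.1868

-3.896 V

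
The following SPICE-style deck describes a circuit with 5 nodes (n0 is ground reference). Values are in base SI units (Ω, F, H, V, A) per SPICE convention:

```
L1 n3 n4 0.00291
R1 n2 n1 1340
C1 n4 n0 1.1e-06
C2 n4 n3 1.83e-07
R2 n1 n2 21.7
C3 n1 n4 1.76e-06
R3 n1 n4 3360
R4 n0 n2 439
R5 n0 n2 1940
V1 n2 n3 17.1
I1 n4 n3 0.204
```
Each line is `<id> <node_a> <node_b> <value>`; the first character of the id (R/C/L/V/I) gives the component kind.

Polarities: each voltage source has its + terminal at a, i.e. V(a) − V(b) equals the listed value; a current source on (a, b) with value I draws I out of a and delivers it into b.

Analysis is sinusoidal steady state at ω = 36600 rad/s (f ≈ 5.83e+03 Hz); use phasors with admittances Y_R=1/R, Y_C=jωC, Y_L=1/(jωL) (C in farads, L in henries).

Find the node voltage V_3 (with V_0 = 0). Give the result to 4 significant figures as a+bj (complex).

Element admittances at ω=36600 rad/s:
  Y(L1) = 0.000-0.009389j S between n3,n4
  Y(R1) = 0.0007463+0.000j S between n2,n1
  Y(C1) = 0.000+0.04026j S between n4,n0
  Y(C2) = 0.000+0.006698j S between n4,n3
  Y(R2) = 0.04608+0.000j S between n1,n2
  Y(C3) = 0.000+0.06442j S between n1,n4
  Y(R3) = 0.0002976+0.000j S between n1,n4
  Y(R4) = 0.002278+0.000j S between n0,n2
  Y(R5) = 0.0005155+0.000j S between n0,n2
  V1: constraint V(n2)−V(n3) = 17.1
  I1: injects 0.204 A into n3 (from n4)
Assemble and solve the 5×5 MNA system:
  V(n1)=-0.1515-2.853j  V(n2)=4.168-3.407j  V(n3)=-12.93-3.407j  V(n4)=0.2364+0.2892j
  i(V1)=-0.2139+0.03544j

-12.93-3.407j V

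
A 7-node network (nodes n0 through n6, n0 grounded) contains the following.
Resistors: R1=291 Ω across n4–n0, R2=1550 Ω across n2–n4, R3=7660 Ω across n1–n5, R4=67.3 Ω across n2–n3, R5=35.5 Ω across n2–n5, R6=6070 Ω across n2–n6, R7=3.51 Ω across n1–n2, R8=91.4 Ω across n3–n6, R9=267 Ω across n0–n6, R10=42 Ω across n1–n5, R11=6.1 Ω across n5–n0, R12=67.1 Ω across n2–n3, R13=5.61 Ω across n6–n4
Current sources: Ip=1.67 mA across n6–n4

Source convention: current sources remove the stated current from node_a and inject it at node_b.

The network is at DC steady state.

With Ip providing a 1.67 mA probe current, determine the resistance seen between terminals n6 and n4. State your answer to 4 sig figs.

Apply KCL at each of the 6 non-ground nodes and solve the resulting linear system.
Node n1: branches {R3, R7, R10} → V_1 = -0.0003276
Node n2: branches {R2, R4, R5, R6, R7, R12} → V_2 = -0.0003483
Node n3: branches {R4, R8, R12} → V_3 = -0.0009384
Node n4: branches {R1, R2, R13, Ip} → V_4 = 0.006671
Node n5: branches {R3, R5, R10, R11} → V_5 = -8.172e-05
Node n6: branches {R6, R8, R9, R13, Ip} → V_6 = -0.002544

R_eq = 5.518 Ω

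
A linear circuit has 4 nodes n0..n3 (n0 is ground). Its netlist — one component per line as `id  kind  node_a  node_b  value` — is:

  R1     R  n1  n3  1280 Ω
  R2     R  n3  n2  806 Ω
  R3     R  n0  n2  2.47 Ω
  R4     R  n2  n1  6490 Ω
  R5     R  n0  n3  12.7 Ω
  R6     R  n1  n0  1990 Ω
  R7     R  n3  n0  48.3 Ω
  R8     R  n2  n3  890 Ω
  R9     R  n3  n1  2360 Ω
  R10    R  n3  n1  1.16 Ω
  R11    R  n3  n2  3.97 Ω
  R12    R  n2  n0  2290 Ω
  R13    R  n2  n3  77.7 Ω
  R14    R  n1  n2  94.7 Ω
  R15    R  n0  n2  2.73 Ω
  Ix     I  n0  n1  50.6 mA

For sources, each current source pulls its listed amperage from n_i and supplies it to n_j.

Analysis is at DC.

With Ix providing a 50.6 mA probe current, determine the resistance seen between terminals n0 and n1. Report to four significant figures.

Apply KCL at each of the 3 non-ground nodes and solve the resulting linear system.
Node n1: branches {R1, R4, R6, R9, R10, R14, Ix} → V_1 = 0.2211
Node n2: branches {R2, R3, R4, R8, R11, R12, R13, R14, R15} → V_2 = 0.04420
Node n3: branches {R1, R2, R5, R7, R8, R9, R10, R11, R13} → V_3 = 0.1648

R_eq = 4.369 Ω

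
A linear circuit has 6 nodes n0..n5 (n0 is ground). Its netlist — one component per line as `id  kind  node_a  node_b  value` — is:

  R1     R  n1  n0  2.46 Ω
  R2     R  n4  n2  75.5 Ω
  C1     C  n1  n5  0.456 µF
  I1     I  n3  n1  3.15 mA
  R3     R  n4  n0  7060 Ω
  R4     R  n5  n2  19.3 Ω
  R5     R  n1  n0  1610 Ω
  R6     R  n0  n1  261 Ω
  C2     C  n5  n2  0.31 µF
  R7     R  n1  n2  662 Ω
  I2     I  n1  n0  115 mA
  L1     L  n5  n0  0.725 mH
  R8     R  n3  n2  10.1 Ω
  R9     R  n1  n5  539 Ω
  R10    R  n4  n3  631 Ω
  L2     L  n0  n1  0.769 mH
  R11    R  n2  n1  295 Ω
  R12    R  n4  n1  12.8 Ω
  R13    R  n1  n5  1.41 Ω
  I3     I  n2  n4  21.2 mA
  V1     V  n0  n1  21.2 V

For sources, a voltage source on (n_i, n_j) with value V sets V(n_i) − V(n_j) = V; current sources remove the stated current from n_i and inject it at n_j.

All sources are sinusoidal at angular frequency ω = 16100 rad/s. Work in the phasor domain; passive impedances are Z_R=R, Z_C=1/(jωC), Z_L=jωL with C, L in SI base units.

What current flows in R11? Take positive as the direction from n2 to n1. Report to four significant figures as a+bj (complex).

-0.0002195-0.006228j A

MNA unknowns: 5 node voltages V₁..V_5 plus 1 source current (V1)
R1: Y=0.4065+0.000j on G[1,0]
R2: Y=0.01325+0.000j on G[4,2]
C1: Y=0.000+0.007342j on G[1,5]
I1: z[3]−=0.00315, z[1]+=0.00315
R3: Y=0.0001416+0.000j on G[4,0]
R4: Y=0.05181+0.000j on G[5,2]
R5: Y=0.0006211+0.000j on G[1,0]
R6: Y=0.003831+0.000j on G[0,1]
C2: Y=0.000+0.004991j on G[5,2]
R7: Y=0.001511+0.000j on G[1,2]
I2: z[1]−=0.115, z[0]+=0.115
L1: Y=0.000-0.08567j on G[5,0]
R8: Y=0.09901+0.000j on G[3,2]
R9: Y=0.001855+0.000j on G[1,5]
R10: Y=0.001585+0.000j on G[4,3]
L2: Y=0.000-0.08077j on G[0,1]
R11: Y=0.003390+0.000j on G[2,1]
R12: Y=0.07812+0.000j on G[4,1]
R13: Y=0.7092+0.000j on G[1,5]
I3: z[2]−=0.0212, z[4]+=0.0212
V1: row V0−V1=21.2, i_V1 at 0,1
solve → V1=-21.20+0.000j, V2=-21.26-1.837j, V3=-21.29-1.813j, V4=-20.95-0.2922j, V5=-20.95-2.482j
aux → i_V1=-8.813+3.507j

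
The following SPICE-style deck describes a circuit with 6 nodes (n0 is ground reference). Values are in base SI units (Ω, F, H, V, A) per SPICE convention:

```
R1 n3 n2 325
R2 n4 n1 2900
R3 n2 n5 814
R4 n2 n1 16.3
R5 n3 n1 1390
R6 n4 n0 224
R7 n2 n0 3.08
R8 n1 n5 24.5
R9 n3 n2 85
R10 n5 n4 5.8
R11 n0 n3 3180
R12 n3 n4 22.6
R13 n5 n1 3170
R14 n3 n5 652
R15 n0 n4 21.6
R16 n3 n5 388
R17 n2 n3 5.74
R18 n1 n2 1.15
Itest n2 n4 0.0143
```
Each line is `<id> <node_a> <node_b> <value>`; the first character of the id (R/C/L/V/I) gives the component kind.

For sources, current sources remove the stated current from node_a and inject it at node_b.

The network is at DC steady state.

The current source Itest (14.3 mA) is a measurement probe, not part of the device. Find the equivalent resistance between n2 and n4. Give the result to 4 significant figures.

R_eq = 8.734 Ω

Apply KCL at each of the 5 non-ground nodes and solve the resulting linear system.
Node n1: branches {R2, R4, R5, R8, R13, R18} → V_1 = -0.01262
Node n2: branches {R1, R3, R4, R7, R9, R17, R18, Itest} → V_2 = -0.01689
Node n3: branches {R1, R5, R9, R11, R12, R14, R16, R17} → V_3 = 0.008036
Node n4: branches {R2, R6, R10, R12, R15, Itest} → V_4 = 0.1080
Node n5: branches {R3, R8, R10, R13, R14, R16} → V_5 = 0.08276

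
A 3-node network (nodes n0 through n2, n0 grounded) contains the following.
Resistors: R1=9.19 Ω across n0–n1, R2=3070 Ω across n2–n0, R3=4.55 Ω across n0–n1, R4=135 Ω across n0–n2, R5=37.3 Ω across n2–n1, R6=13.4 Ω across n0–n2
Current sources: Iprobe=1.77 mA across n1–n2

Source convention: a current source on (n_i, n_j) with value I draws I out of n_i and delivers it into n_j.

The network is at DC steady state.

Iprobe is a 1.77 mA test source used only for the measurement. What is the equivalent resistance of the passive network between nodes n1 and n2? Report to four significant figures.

R_eq = 10.79 Ω

Apply KCL at each of the 2 non-ground nodes and solve the resulting linear system.
Node n1: branches {R1, R3, R5, Iprobe} → V_1 = -0.003828
Node n2: branches {R2, R4, R5, R6, Iprobe} → V_2 = 0.01527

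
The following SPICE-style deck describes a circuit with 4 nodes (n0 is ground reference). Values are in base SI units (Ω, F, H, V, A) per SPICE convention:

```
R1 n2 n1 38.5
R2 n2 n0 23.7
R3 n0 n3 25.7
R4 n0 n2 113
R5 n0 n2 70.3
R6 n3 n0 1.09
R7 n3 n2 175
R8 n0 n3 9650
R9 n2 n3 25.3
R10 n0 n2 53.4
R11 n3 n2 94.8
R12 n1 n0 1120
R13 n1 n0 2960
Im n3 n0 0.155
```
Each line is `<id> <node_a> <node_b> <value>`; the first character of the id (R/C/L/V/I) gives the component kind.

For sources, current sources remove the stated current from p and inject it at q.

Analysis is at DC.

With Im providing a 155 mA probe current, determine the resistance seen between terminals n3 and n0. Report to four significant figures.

R_eq = 1.010 Ω

MNA unknowns: 3 node voltages V₁..V_3
R1: Y=0.02597 on G[2,1]
R2: Y=0.04219 on G[2,0]
R3: Y=0.03891 on G[0,3]
R4: Y=0.008850 on G[0,2]
R5: Y=0.01422 on G[0,2]
R6: Y=0.9174 on G[3,0]
R7: Y=0.005714 on G[3,2]
R8: Y=0.0001036 on G[0,3]
R9: Y=0.03953 on G[2,3]
R10: Y=0.01873 on G[0,2]
R11: Y=0.01055 on G[3,2]
R12: Y=0.0008929 on G[1,0]
R13: Y=0.0003378 on G[1,0]
Im: z[3]−=0.155, z[0]+=0.155
solve → V1=-0.05915, V2=-0.06196, V3=-0.1565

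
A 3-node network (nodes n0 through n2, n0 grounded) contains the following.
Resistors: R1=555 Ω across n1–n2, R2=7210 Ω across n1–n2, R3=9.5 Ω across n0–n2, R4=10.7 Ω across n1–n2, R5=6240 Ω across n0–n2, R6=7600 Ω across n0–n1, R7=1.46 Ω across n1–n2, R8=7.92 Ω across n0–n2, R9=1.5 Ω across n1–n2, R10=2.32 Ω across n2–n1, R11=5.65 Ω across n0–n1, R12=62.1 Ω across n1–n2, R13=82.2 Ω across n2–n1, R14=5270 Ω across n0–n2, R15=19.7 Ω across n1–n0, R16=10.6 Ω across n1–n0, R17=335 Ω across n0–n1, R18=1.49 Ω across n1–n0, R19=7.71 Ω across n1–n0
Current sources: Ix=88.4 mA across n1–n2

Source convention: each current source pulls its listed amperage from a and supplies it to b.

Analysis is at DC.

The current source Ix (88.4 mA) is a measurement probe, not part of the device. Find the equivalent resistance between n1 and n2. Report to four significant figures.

R_eq = 0.4765 Ω

MNA unknowns: 2 node voltages V₁..V_2
R1: Y=0.001802 on G[1,2]
R2: Y=0.0001387 on G[1,2]
R3: Y=0.1053 on G[0,2]
R4: Y=0.09346 on G[1,2]
R5: Y=0.0001603 on G[0,2]
R6: Y=0.0001316 on G[0,1]
R7: Y=0.6849 on G[1,2]
R8: Y=0.1263 on G[0,2]
R9: Y=0.6667 on G[1,2]
R10: Y=0.4310 on G[2,1]
R11: Y=0.1770 on G[0,1]
R12: Y=0.01610 on G[1,2]
R13: Y=0.01217 on G[2,1]
R14: Y=0.0001898 on G[0,2]
R15: Y=0.05076 on G[1,0]
R16: Y=0.09434 on G[1,0]
R17: Y=0.002985 on G[0,1]
R18: Y=0.6711 on G[1,0]
R19: Y=0.1297 on G[1,0]
Ix: z[1]−=0.0884, z[2]+=0.0884
solve → V1=-0.007193, V2=0.03493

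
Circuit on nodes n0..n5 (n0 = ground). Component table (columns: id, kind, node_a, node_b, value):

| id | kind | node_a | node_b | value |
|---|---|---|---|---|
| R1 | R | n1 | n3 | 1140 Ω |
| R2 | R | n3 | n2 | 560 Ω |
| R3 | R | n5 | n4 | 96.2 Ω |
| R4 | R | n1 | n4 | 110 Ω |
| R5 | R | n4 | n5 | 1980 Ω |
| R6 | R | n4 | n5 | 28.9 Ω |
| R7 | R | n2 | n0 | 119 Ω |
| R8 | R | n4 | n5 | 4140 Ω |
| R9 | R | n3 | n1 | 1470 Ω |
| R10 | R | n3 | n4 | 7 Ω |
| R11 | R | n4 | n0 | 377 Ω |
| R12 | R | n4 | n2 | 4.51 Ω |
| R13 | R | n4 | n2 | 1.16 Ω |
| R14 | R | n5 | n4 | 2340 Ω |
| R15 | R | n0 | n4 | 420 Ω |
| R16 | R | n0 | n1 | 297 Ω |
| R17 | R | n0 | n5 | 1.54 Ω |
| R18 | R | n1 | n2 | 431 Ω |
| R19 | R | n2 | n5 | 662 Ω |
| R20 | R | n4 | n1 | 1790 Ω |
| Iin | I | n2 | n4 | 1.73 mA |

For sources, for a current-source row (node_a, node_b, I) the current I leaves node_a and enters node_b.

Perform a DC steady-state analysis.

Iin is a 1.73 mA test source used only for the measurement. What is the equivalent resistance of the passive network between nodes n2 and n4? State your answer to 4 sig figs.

Apply KCL at each of the 5 non-ground nodes and solve the resulting linear system.
Node n1: branches {R1, R4, R9, R16, R18, R20} → V_1 = -4.313e-06
Node n2: branches {R2, R7, R12, R13, R18, R19, Iin} → V_2 = -0.001311
Node n3: branches {R1, R2, R9, R10} → V_3 = 0.0002458
Node n4: branches {R3, R4, R5, R6, R8, R10, R11, R12, R13, R14, R15, R20, Iin} → V_4 = 0.0002680
Node n5: branches {R3, R5, R6, R8, R14, R17, R19} → V_5 = 1.491e-05

R_eq = 0.9126 Ω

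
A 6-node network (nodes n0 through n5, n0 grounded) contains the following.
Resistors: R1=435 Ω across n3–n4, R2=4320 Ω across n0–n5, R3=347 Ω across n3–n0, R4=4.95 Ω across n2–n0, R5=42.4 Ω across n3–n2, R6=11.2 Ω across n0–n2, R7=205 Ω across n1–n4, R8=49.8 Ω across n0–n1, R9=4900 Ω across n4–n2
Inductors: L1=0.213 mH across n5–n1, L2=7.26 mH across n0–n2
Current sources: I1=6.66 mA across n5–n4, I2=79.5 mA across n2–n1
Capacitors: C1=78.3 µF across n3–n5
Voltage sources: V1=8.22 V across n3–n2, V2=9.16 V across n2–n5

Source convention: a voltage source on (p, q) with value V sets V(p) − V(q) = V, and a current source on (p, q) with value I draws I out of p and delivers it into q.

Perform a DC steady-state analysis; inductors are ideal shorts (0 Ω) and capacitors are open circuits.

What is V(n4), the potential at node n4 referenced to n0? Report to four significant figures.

Element admittances at DC:
  Y(R1) = 0.002299 S between n3,n4
  Y(R2) = 0.0002315 S between n0,n5
  Y(R3) = 0.002882 S between n3,n0
  Y(R4) = 0.2020 S between n2,n0
  Y(R5) = 0.02358 S between n3,n2
  L1: short n5↔n1 (DC inductor)
  I1: injects 0.00666 A into n4 (from n5)
  L2: short n0↔n2 (DC inductor)
  Y(C1) = 0.000 S between n3,n5
  Y(R6) = 0.08929 S between n0,n2
  Y(R7) = 0.004878 S between n1,n4
  Y(R8) = 0.02008 S between n0,n1
  Y(R9) = 0.0002041 S between n4,n2
  I2: injects 0.0795 A into n1 (from n2)
  V1: constraint V(n3)−V(n2) = 8.22
  V2: constraint V(n2)−V(n5) = 9.16
Assemble and solve the 9×9 MNA system:
  V(n1)=-9.160  V(n2)=0.000  V(n3)=8.220  V(n4)=-2.591  V(n5)=-9.160
  i(L1)=-0.2955  i(L2)=-0.1624  i(V1)=-0.2424  i(V2)=-0.2909

-2.591 V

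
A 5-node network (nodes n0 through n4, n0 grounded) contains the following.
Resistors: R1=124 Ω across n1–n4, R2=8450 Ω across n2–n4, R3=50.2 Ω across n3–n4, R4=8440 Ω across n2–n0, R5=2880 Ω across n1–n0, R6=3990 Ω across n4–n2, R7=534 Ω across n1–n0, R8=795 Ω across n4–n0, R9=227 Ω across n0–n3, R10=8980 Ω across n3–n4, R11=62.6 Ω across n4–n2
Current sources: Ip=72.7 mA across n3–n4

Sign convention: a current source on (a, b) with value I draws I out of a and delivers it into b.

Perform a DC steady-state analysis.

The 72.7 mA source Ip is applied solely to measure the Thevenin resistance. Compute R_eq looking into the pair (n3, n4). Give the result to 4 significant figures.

Element admittances at DC:
  Y(R1) = 0.008065 S between n1,n4
  Y(R2) = 0.0001183 S between n2,n4
  Y(R3) = 0.01992 S between n3,n4
  Y(R4) = 0.0001185 S between n2,n0
  Y(R5) = 0.0003472 S between n1,n0
  Y(R6) = 0.0002506 S between n4,n2
  Y(R7) = 0.001873 S between n1,n0
  Y(R8) = 0.001258 S between n4,n0
  Y(R9) = 0.004405 S between n0,n3
  Y(R10) = 0.0001114 S between n3,n4
  Y(R11) = 0.01597 S between n4,n2
  Ip: injects 0.0727 A into n4 (from n3)
Assemble and solve the 4×4 MNA system:
  V(n1)=1.528  V(n2)=1.934  V(n3)=-1.378  V(n4)=1.948

R_eq = 45.75 Ω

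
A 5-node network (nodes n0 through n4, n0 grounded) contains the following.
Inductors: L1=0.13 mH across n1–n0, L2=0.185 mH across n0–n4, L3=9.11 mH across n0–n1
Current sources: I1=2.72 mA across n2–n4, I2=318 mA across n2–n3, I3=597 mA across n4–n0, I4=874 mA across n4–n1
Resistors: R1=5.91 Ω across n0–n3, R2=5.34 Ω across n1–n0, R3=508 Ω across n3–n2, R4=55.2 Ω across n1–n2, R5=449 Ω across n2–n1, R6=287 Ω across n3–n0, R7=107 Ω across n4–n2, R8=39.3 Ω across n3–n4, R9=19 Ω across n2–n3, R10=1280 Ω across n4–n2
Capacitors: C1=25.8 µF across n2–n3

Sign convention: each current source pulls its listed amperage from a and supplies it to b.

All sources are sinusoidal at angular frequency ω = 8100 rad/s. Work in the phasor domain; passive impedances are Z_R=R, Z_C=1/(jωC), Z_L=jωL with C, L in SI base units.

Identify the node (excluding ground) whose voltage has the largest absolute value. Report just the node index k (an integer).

MNA unknowns: 4 node voltages V₁..V_4
L1: Y=0.000-0.9497j on G[1,0]
I1: z[2]−=0.00272, z[4]+=0.00272
R1: Y=0.1692+0.000j on G[0,3]
R2: Y=0.1873+0.000j on G[1,0]
I2: z[2]−=0.318, z[3]+=0.318
R3: Y=0.001969+0.000j on G[3,2]
R4: Y=0.01812+0.000j on G[1,2]
R5: Y=0.002227+0.000j on G[2,1]
C1: Y=0.000+0.2090j on G[2,3]
L2: Y=0.000-0.6673j on G[0,4]
R6: Y=0.003484+0.000j on G[3,0]
L3: Y=0.000-0.01355j on G[0,1]
R7: Y=0.009346+0.000j on G[4,2]
I3: z[4]−=0.597, z[0]+=0.597
R8: Y=0.02545+0.000j on G[3,4]
R9: Y=0.05263+0.000j on G[2,3]
R10: Y=0.0007813+0.000j on G[4,2]
I4: z[4]−=0.874, z[1]+=0.874
solve → V1=0.1671+0.8619j, V2=-0.4471+0.8859j, V3=0.05176-0.4425j, V4=-0.1138-2.199j

4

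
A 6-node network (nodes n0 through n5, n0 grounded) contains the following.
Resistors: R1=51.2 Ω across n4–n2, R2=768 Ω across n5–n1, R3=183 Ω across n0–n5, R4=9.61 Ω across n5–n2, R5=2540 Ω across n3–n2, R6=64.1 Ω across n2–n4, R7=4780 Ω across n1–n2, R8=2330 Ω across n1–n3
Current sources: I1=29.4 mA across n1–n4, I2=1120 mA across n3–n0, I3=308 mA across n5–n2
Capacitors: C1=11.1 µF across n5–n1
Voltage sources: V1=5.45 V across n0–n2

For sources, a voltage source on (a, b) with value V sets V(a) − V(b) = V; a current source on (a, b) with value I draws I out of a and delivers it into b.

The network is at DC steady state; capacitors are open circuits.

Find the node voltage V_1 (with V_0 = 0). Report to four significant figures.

Element admittances at DC:
  Y(R1) = 0.01953 S between n4,n2
  Y(R2) = 0.001302 S between n5,n1
  I1: injects 0.0294 A into n4 (from n1)
  Y(C1) = 0.000 S between n5,n1
  Y(R3) = 0.005464 S between n0,n5
  I2: injects 1.12 A into n0 (from n3)
  Y(R4) = 0.1041 S between n5,n2
  Y(R5) = 0.0003937 S between n3,n2
  Y(R6) = 0.01560 S between n2,n4
  Y(R7) = 0.0002092 S between n1,n2
  I3: injects 0.308 A into n2 (from n5)
  Y(R8) = 0.0004292 S between n1,n3
  V1: constraint V(n0)−V(n2) = 5.45
Assemble and solve the 6×6 MNA system:
  V(n1)=-368.0  V(n2)=-5.450  V(n3)=-1556  V(n4)=-4.613  V(n5)=-12.22
  i(V1)=1.053

-368.0 V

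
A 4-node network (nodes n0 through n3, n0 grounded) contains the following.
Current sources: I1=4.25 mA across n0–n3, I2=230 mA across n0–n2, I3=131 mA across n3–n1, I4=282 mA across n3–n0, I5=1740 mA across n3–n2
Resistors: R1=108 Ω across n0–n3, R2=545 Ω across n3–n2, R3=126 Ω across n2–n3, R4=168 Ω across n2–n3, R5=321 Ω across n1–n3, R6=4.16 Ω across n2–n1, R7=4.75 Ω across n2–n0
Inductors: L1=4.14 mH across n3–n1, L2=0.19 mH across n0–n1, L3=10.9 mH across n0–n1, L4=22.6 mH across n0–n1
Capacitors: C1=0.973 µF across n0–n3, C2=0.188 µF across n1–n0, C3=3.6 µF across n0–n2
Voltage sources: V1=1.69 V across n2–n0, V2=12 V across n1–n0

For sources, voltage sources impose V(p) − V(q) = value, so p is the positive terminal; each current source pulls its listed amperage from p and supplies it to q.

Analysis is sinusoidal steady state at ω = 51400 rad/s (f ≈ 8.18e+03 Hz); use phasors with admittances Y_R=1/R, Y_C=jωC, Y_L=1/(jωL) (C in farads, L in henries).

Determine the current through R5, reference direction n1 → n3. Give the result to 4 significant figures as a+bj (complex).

0.1044-0.1018j A

Element admittances at ω=51400 rad/s:
  I1: injects 0.00425 A into n3 (from n0)
  Y(R1) = 0.009259+0.000j S between n0,n3
  Y(L1) = 0.000-0.004699j S between n3,n1
  Y(R2) = 0.001835+0.000j S between n3,n2
  Y(L2) = 0.000-0.1024j S between n0,n1
  Y(L3) = 0.000-0.001785j S between n0,n1
  I2: injects 0.23 A into n2 (from n0)
  Y(R3) = 0.007937+0.000j S between n2,n3
  I3: injects 0.131 A into n1 (from n3)
  I4: injects 0.282 A into n0 (from n3)
  Y(C1) = 0.000+0.05001j S between n0,n3
  I5: injects 1.74 A into n2 (from n3)
  Y(R4) = 0.005952+0.000j S between n2,n3
  Y(C2) = 0.000+0.009663j S between n1,n0
  Y(L4) = 0.000-0.0008609j S between n0,n1
  Y(C3) = 0.000+0.1850j S between n0,n2
  Y(R5) = 0.003115+0.000j S between n1,n3
  Y(R6) = 0.2404+0.000j S between n2,n1
  Y(R7) = 0.2105+0.000j S between n2,n0
  V1: constraint V(n2)−V(n0) = 1.69
  V2: constraint V(n1)−V(n0) = 12
Assemble and solve the 5×5 MNA system:
  V(n1)=12.00+0.000j  V(n2)=1.690+0.000j  V(n3)=-21.51+32.67j
  i(V1)=3.728+0.2010j  i(V2)=-2.298+1.404j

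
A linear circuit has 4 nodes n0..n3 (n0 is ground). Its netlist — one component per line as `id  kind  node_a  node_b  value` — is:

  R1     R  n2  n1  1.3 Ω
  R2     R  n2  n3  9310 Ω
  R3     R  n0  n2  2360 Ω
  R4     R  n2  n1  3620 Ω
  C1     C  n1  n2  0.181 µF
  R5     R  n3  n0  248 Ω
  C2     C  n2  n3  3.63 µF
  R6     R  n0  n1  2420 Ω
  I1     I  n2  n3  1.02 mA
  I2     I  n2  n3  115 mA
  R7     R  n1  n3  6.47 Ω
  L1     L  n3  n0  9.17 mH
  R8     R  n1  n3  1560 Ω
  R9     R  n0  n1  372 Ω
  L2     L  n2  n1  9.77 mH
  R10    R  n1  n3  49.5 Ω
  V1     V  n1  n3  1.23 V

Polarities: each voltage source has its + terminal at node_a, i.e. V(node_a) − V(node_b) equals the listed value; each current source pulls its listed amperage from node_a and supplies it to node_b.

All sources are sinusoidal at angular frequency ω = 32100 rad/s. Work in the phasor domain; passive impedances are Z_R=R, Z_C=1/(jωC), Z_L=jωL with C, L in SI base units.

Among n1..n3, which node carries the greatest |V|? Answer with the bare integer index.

1

Element admittances at ω=32100 rad/s:
  Y(R1) = 0.7692+0.000j S between n2,n1
  Y(R2) = 0.0001074+0.000j S between n2,n3
  Y(R3) = 0.0004237+0.000j S between n0,n2
  Y(R4) = 0.0002762+0.000j S between n2,n1
  Y(C1) = 0.000+0.005810j S between n1,n2
  Y(R5) = 0.004032+0.000j S between n3,n0
  Y(C2) = 0.000+0.1165j S between n2,n3
  Y(R6) = 0.0004132+0.000j S between n0,n1
  I1: injects 0.00102 A into n3 (from n2)
  I2: injects 0.115 A into n3 (from n2)
  Y(R7) = 0.1546+0.000j S between n1,n3
  Y(L1) = 0.000-0.003397j S between n3,n0
  Y(R8) = 0.0006410+0.000j S between n1,n3
  Y(R9) = 0.002688+0.000j S between n0,n1
  Y(L2) = 0.000-0.003189j S between n2,n1
  Y(R10) = 0.02020+0.000j S between n1,n3
  V1: constraint V(n1)−V(n3) = 1.23
Assemble and solve the 4×4 MNA system:
  V(n1)=0.7576-0.2035j  V(n2)=0.5818-0.3623j  V(n3)=-0.4724-0.2035j
  i(V1)=-0.3530-0.1220j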